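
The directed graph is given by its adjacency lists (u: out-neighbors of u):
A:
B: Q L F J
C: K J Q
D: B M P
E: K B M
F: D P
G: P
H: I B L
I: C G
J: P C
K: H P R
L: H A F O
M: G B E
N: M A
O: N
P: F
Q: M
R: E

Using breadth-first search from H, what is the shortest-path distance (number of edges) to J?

Level 0: H
Level 1: B, I, L
Level 2: A, C, F, G, J, O, Q
Level 3: D, K, M, N, P
Level 4: E, R
J first appears at level 2.

2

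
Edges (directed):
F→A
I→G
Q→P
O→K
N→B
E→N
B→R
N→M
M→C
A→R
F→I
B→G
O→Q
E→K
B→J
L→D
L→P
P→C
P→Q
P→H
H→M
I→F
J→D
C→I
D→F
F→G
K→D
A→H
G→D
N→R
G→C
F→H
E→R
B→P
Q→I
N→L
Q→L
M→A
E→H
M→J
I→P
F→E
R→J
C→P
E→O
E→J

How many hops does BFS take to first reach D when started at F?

Level 0: F
Level 1: A, E, G, H, I
Level 2: C, D, J, K, M, N, O, P, R
Level 3: B, L, Q
D first appears at level 2.

2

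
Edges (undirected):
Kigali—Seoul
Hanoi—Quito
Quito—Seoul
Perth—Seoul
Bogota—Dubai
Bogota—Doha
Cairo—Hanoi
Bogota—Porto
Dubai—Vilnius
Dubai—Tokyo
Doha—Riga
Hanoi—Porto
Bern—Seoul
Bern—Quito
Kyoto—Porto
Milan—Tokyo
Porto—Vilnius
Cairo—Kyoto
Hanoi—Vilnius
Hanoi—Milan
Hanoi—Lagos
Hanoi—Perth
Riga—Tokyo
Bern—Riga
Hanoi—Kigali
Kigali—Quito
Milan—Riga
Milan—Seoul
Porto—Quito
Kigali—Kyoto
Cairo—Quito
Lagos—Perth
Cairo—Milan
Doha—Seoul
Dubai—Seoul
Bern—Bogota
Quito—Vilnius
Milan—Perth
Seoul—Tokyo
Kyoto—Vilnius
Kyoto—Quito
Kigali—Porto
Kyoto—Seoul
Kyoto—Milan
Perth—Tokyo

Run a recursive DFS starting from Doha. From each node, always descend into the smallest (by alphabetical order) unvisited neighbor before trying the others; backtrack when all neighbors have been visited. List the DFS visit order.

Visit Doha
Doha → Bogota
Bogota → Bern
Bern → Quito
Quito → Cairo
Cairo → Hanoi
Hanoi → Kigali
Kigali → Kyoto
Kyoto → Milan
Milan → Perth
Perth → Lagos
Perth → Seoul
Seoul → Dubai
Dubai → Tokyo
Tokyo → Riga
Dubai → Vilnius
Vilnius → Porto

Doha, Bogota, Bern, Quito, Cairo, Hanoi, Kigali, Kyoto, Milan, Perth, Lagos, Seoul, Dubai, Tokyo, Riga, Vilnius, Porto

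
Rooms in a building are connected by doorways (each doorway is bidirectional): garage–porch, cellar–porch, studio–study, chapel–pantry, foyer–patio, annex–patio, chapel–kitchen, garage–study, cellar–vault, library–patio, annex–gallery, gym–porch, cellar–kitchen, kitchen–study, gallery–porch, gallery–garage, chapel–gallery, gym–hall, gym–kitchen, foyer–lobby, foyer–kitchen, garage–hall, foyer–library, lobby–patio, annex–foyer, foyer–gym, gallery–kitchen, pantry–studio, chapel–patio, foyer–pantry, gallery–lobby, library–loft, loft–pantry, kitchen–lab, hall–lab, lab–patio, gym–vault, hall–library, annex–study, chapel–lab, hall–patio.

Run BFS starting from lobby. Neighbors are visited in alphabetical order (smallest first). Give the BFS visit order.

lobby, foyer, gallery, patio, annex, gym, kitchen, library, pantry, chapel, garage, porch, hall, lab, study, vault, cellar, loft, studio

Visit lobby; enqueue foyer, gallery, patio → queue [foyer, gallery, patio]
Visit foyer; enqueue annex, gym, kitchen, library, pantry → queue [gallery, patio, annex, gym, kitchen, library, pantry]
Visit gallery; enqueue chapel, garage, porch → queue [patio, annex, gym, kitchen, library, pantry, chapel, garage, porch]
Visit patio; enqueue hall, lab → queue [annex, gym, kitchen, library, pantry, chapel, garage, porch, hall, lab]
Visit annex; enqueue study → queue [gym, kitchen, library, pantry, chapel, garage, porch, hall, lab, study]
Visit gym; enqueue vault → queue [kitchen, library, pantry, chapel, garage, porch, hall, lab, study, vault]
Visit kitchen; enqueue cellar → queue [library, pantry, chapel, garage, porch, hall, lab, study, vault, cellar]
Visit library; enqueue loft → queue [pantry, chapel, garage, porch, hall, lab, study, vault, cellar, loft]
Visit pantry; enqueue studio → queue [chapel, garage, porch, hall, lab, study, vault, cellar, loft, studio]
Visit chapel → queue [garage, porch, hall, lab, study, vault, cellar, loft, studio]
Visit garage → queue [porch, hall, lab, study, vault, cellar, loft, studio]
Visit porch → queue [hall, lab, study, vault, cellar, loft, studio]
Visit hall → queue [lab, study, vault, cellar, loft, studio]
Visit lab → queue [study, vault, cellar, loft, studio]
Visit study → queue [vault, cellar, loft, studio]
Visit vault → queue [cellar, loft, studio]
Visit cellar → queue [loft, studio]
Visit loft → queue [studio]
Visit studio → queue []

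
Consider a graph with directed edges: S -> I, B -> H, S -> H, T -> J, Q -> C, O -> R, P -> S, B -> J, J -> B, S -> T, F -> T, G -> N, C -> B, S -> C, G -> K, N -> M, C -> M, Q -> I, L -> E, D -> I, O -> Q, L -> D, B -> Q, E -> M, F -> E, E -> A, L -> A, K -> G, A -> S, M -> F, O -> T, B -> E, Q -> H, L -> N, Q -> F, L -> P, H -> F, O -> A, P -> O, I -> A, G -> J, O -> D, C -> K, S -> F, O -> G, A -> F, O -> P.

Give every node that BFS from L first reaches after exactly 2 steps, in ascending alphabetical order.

Level 0: L
Level 1: A, D, E, N, P
Level 2: F, I, M, O, S
Level 3: C, G, H, Q, R, T
Level 4: B, J, K

F, I, M, O, S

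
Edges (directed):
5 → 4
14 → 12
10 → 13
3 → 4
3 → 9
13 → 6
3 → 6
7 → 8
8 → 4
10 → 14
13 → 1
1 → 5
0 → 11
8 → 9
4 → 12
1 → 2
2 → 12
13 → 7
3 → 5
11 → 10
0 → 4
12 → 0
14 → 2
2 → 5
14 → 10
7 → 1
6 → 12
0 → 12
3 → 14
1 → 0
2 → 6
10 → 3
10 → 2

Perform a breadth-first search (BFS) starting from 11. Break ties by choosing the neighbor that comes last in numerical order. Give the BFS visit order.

Visit 11; enqueue 10 → queue [10]
Visit 10; enqueue 14, 13, 3, 2 → queue [14, 13, 3, 2]
Visit 14; enqueue 12 → queue [13, 3, 2, 12]
Visit 13; enqueue 7, 6, 1 → queue [3, 2, 12, 7, 6, 1]
Visit 3; enqueue 9, 5, 4 → queue [2, 12, 7, 6, 1, 9, 5, 4]
Visit 2 → queue [12, 7, 6, 1, 9, 5, 4]
Visit 12; enqueue 0 → queue [7, 6, 1, 9, 5, 4, 0]
Visit 7; enqueue 8 → queue [6, 1, 9, 5, 4, 0, 8]
Visit 6 → queue [1, 9, 5, 4, 0, 8]
Visit 1 → queue [9, 5, 4, 0, 8]
Visit 9 → queue [5, 4, 0, 8]
Visit 5 → queue [4, 0, 8]
Visit 4 → queue [0, 8]
Visit 0 → queue [8]
Visit 8 → queue []

11 → 10 → 14 → 13 → 3 → 2 → 12 → 7 → 6 → 1 → 9 → 5 → 4 → 0 → 8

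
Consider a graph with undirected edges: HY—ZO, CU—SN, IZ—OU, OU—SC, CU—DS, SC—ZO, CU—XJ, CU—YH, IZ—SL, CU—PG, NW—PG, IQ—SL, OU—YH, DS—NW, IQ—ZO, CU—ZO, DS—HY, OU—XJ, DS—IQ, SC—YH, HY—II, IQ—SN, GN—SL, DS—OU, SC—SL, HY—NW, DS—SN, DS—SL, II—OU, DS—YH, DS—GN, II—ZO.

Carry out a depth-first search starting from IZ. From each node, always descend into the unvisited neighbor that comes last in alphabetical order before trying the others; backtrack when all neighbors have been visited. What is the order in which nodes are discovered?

IZ -> SL -> SC -> ZO -> IQ -> SN -> DS -> YH -> OU -> XJ -> CU -> PG -> NW -> HY -> II -> GN

Visit IZ
IZ → SL
SL → SC
SC → ZO
ZO → IQ
IQ → SN
SN → DS
DS → YH
YH → OU
OU → XJ
XJ → CU
CU → PG
PG → NW
NW → HY
HY → II
DS → GN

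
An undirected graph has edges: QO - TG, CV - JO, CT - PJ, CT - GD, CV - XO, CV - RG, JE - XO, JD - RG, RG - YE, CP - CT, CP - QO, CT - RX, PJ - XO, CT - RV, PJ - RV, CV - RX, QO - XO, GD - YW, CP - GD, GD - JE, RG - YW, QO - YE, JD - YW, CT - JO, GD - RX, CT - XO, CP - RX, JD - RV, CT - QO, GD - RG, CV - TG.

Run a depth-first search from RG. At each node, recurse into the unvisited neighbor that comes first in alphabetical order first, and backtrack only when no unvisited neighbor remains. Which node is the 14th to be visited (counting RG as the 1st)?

TG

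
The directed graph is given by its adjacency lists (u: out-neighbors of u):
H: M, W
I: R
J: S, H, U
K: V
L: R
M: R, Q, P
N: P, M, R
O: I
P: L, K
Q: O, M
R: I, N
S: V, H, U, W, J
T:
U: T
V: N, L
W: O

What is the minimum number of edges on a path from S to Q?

3

Level 0: S
Level 1: H, J, U, V, W
Level 2: L, M, N, O, T
Level 3: I, P, Q, R
Level 4: K
Q first appears at level 3.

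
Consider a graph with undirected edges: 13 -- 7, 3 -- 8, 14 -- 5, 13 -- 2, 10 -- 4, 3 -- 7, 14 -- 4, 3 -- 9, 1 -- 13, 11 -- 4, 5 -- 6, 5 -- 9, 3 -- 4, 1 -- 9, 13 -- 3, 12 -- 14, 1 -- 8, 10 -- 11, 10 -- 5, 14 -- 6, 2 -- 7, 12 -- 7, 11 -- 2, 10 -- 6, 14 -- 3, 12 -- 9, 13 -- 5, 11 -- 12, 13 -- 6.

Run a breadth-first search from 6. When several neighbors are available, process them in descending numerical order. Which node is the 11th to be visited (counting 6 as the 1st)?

1

Visit 6; enqueue 14, 13, 10, 5 → queue [14, 13, 10, 5]
Visit 14; enqueue 12, 4, 3 → queue [13, 10, 5, 12, 4, 3]
Visit 13; enqueue 7, 2, 1 → queue [10, 5, 12, 4, 3, 7, 2, 1]
Visit 10; enqueue 11 → queue [5, 12, 4, 3, 7, 2, 1, 11]
Visit 5; enqueue 9 → queue [12, 4, 3, 7, 2, 1, 11, 9]
Visit 12 → queue [4, 3, 7, 2, 1, 11, 9]
Visit 4 → queue [3, 7, 2, 1, 11, 9]
Visit 3; enqueue 8 → queue [7, 2, 1, 11, 9, 8]
Visit 7 → queue [2, 1, 11, 9, 8]
Visit 2 → queue [1, 11, 9, 8]
Visit 1 → queue [11, 9, 8]
Visit 11 → queue [9, 8]
Visit 9 → queue [8]
Visit 8 → queue []

Visit order: 6, 14, 13, 10, 5, 12, 4, 3, 7, 2, 1, 11, 9, 8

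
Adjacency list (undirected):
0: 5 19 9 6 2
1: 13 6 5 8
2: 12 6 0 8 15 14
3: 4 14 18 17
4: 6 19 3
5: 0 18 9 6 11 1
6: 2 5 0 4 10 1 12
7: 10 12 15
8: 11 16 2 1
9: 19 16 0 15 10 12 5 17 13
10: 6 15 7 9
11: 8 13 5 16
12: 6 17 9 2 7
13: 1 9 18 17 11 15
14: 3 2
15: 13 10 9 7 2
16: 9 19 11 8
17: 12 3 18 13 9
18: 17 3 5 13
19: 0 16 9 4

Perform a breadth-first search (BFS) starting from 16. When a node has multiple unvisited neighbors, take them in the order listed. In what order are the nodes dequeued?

16 9 19 11 8 0 15 10 12 5 17 13 4 2 1 6 7 18 3 14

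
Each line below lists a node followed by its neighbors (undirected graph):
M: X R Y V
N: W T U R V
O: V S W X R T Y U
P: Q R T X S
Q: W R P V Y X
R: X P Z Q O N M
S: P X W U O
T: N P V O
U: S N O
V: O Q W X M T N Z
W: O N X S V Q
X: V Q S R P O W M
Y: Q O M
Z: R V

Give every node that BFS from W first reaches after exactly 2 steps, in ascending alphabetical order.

Level 0: W
Level 1: N, O, Q, S, V, X
Level 2: M, P, R, T, U, Y, Z

M, P, R, T, U, Y, Z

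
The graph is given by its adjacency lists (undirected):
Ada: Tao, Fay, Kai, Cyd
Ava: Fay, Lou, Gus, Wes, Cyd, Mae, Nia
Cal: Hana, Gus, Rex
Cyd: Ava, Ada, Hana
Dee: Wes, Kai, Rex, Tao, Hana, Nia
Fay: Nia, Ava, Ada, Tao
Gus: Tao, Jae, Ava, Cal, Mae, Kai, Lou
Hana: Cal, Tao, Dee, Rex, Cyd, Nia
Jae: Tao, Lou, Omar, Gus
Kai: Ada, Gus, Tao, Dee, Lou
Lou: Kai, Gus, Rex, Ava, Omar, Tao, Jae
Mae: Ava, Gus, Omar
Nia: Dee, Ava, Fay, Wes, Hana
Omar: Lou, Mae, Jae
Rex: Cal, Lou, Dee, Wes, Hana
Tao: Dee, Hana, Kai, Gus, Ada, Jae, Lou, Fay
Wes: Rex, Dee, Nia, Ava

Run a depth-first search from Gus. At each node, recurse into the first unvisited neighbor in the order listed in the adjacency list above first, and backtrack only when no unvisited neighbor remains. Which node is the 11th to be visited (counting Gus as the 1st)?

Nia

Visit Gus
Gus → Tao
Tao → Dee
Dee → Wes
Wes → Rex
Rex → Cal
Cal → Hana
Hana → Cyd
Cyd → Ava
Ava → Fay
Fay → Nia
Fay → Ada
Ada → Kai
Kai → Lou
Lou → Omar
Omar → Mae
Omar → Jae

Visit order: Gus, Tao, Dee, Wes, Rex, Cal, Hana, Cyd, Ava, Fay, Nia, Ada, Kai, Lou, Omar, Mae, Jae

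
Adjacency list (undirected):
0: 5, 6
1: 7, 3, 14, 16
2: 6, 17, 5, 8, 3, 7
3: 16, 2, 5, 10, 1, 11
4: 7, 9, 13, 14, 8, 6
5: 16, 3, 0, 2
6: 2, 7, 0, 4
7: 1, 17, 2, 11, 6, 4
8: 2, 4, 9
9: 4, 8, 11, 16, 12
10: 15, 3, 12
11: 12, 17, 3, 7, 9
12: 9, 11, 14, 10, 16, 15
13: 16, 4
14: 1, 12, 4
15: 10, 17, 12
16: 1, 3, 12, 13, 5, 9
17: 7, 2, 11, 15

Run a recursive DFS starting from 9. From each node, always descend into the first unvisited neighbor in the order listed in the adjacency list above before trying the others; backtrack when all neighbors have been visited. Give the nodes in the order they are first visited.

9 4 7 1 3 16 12 11 17 2 6 0 5 8 15 10 14 13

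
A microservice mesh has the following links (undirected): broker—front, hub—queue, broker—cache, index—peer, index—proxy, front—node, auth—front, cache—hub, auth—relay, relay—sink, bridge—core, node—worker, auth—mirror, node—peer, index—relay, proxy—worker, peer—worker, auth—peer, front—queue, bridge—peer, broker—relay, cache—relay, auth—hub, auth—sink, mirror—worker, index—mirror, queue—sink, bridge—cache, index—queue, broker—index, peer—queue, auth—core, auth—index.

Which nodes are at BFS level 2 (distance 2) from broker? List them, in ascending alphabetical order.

auth, bridge, hub, mirror, node, peer, proxy, queue, sink

Level 0: broker
Level 1: cache, front, index, relay
Level 2: auth, bridge, hub, mirror, node, peer, proxy, queue, sink
Level 3: core, worker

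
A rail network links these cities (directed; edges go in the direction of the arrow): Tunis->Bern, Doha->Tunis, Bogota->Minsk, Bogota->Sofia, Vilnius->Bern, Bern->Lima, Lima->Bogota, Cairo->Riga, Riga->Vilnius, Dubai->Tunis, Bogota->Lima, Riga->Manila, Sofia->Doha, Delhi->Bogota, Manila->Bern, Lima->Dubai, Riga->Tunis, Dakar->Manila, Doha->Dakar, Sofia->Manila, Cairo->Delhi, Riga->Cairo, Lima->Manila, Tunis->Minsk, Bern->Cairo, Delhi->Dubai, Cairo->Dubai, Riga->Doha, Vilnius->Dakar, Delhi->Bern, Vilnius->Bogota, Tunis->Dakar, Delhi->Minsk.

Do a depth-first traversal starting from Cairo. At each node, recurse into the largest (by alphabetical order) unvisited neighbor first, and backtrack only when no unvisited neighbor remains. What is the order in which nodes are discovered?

Cairo → Riga → Vilnius → Dakar → Manila → Bern → Lima → Dubai → Tunis → Minsk → Bogota → Sofia → Doha → Delhi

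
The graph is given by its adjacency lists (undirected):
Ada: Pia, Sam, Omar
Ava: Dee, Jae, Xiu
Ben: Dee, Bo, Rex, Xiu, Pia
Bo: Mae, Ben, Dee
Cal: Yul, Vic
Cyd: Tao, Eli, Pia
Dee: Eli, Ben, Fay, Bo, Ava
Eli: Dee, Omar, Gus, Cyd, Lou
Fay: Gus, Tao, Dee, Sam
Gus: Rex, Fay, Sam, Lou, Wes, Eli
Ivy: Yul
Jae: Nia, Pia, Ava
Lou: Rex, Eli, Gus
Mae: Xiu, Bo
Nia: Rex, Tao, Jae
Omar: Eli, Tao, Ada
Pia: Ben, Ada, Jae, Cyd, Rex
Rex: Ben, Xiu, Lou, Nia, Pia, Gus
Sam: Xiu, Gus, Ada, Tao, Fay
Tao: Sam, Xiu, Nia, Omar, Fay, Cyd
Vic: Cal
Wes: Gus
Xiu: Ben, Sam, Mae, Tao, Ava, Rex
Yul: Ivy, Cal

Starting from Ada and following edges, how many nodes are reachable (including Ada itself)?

BFS from Ada visits: Ada, Pia, Sam, Omar, Ben, Jae, Cyd, Rex, Xiu, Gus, Tao, Fay, Eli, Dee, Bo, Nia, Ava, Lou, Mae, Wes
Reachable nodes: 20 of 24 total.

20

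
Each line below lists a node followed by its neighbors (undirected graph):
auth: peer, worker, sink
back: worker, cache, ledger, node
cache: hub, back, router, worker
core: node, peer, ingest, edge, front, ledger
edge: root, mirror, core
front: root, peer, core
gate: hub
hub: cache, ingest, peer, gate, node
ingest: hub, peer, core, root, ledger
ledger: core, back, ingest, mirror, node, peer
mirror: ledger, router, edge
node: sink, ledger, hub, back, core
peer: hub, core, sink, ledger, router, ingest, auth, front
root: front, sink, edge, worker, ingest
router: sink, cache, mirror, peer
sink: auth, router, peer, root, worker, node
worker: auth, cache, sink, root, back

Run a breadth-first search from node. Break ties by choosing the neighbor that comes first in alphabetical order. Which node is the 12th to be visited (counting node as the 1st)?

Visit node; enqueue back, core, hub, ledger, sink → queue [back, core, hub, ledger, sink]
Visit back; enqueue cache, worker → queue [core, hub, ledger, sink, cache, worker]
Visit core; enqueue edge, front, ingest, peer → queue [hub, ledger, sink, cache, worker, edge, front, ingest, peer]
Visit hub; enqueue gate → queue [ledger, sink, cache, worker, edge, front, ingest, peer, gate]
Visit ledger; enqueue mirror → queue [sink, cache, worker, edge, front, ingest, peer, gate, mirror]
Visit sink; enqueue auth, root, router → queue [cache, worker, edge, front, ingest, peer, gate, mirror, auth, root, router]
Visit cache → queue [worker, edge, front, ingest, peer, gate, mirror, auth, root, router]
Visit worker → queue [edge, front, ingest, peer, gate, mirror, auth, root, router]
Visit edge → queue [front, ingest, peer, gate, mirror, auth, root, router]
Visit front → queue [ingest, peer, gate, mirror, auth, root, router]
Visit ingest → queue [peer, gate, mirror, auth, root, router]
Visit peer → queue [gate, mirror, auth, root, router]
Visit gate → queue [mirror, auth, root, router]
Visit mirror → queue [auth, root, router]
Visit auth → queue [root, router]
Visit root → queue [router]
Visit router → queue []

Visit order: node, back, core, hub, ledger, sink, cache, worker, edge, front, ingest, peer, gate, mirror, auth, root, router

peer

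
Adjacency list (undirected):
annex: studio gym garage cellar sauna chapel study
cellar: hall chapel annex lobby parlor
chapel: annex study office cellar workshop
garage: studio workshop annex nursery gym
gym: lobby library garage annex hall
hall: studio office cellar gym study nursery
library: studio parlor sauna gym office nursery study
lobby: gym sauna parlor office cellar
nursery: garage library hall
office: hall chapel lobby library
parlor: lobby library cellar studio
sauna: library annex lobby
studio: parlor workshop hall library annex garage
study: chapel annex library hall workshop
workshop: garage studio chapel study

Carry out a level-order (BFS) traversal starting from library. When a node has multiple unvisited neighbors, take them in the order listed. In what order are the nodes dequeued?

Visit library; enqueue studio, parlor, sauna, gym, office, nursery, study → queue [studio, parlor, sauna, gym, office, nursery, study]
Visit studio; enqueue workshop, hall, annex, garage → queue [parlor, sauna, gym, office, nursery, study, workshop, hall, annex, garage]
Visit parlor; enqueue lobby, cellar → queue [sauna, gym, office, nursery, study, workshop, hall, annex, garage, lobby, cellar]
Visit sauna → queue [gym, office, nursery, study, workshop, hall, annex, garage, lobby, cellar]
Visit gym → queue [office, nursery, study, workshop, hall, annex, garage, lobby, cellar]
Visit office; enqueue chapel → queue [nursery, study, workshop, hall, annex, garage, lobby, cellar, chapel]
Visit nursery → queue [study, workshop, hall, annex, garage, lobby, cellar, chapel]
Visit study → queue [workshop, hall, annex, garage, lobby, cellar, chapel]
Visit workshop → queue [hall, annex, garage, lobby, cellar, chapel]
Visit hall → queue [annex, garage, lobby, cellar, chapel]
Visit annex → queue [garage, lobby, cellar, chapel]
Visit garage → queue [lobby, cellar, chapel]
Visit lobby → queue [cellar, chapel]
Visit cellar → queue [chapel]
Visit chapel → queue []

library → studio → parlor → sauna → gym → office → nursery → study → workshop → hall → annex → garage → lobby → cellar → chapel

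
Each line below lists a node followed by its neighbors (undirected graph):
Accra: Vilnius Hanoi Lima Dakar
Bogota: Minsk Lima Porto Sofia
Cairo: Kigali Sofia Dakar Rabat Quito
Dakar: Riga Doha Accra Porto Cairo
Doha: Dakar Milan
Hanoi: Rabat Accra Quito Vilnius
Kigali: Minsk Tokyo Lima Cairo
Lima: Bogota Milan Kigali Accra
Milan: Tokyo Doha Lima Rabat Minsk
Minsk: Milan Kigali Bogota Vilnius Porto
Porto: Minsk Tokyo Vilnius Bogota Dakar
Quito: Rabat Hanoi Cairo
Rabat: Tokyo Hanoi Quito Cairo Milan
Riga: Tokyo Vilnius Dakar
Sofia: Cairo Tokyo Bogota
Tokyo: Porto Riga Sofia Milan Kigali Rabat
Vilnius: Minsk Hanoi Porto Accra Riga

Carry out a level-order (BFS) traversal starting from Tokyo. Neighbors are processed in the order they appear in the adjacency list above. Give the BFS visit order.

Tokyo, Porto, Riga, Sofia, Milan, Kigali, Rabat, Minsk, Vilnius, Bogota, Dakar, Cairo, Doha, Lima, Hanoi, Quito, Accra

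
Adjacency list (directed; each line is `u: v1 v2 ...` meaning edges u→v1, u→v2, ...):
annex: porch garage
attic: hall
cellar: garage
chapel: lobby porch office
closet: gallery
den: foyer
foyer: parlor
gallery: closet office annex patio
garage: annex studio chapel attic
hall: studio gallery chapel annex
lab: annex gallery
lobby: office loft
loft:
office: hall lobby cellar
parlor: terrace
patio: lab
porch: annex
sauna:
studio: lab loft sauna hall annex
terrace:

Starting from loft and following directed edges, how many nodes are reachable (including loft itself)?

1

BFS from loft visits: loft
Reachable nodes: 1 of 20 total.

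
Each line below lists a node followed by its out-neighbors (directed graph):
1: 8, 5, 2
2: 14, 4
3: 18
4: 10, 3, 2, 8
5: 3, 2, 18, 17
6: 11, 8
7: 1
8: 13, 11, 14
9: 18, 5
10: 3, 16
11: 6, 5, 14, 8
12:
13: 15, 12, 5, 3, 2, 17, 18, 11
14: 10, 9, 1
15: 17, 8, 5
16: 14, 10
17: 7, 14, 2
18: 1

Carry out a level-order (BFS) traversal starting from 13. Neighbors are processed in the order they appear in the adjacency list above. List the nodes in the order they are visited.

Visit 13; enqueue 15, 12, 5, 3, 2, 17, 18, 11 → queue [15, 12, 5, 3, 2, 17, 18, 11]
Visit 15; enqueue 8 → queue [12, 5, 3, 2, 17, 18, 11, 8]
Visit 12 → queue [5, 3, 2, 17, 18, 11, 8]
Visit 5 → queue [3, 2, 17, 18, 11, 8]
Visit 3 → queue [2, 17, 18, 11, 8]
Visit 2; enqueue 14, 4 → queue [17, 18, 11, 8, 14, 4]
Visit 17; enqueue 7 → queue [18, 11, 8, 14, 4, 7]
Visit 18; enqueue 1 → queue [11, 8, 14, 4, 7, 1]
Visit 11; enqueue 6 → queue [8, 14, 4, 7, 1, 6]
Visit 8 → queue [14, 4, 7, 1, 6]
Visit 14; enqueue 10, 9 → queue [4, 7, 1, 6, 10, 9]
Visit 4 → queue [7, 1, 6, 10, 9]
Visit 7 → queue [1, 6, 10, 9]
Visit 1 → queue [6, 10, 9]
Visit 6 → queue [10, 9]
Visit 10; enqueue 16 → queue [9, 16]
Visit 9 → queue [16]
Visit 16 → queue []

13, 15, 12, 5, 3, 2, 17, 18, 11, 8, 14, 4, 7, 1, 6, 10, 9, 16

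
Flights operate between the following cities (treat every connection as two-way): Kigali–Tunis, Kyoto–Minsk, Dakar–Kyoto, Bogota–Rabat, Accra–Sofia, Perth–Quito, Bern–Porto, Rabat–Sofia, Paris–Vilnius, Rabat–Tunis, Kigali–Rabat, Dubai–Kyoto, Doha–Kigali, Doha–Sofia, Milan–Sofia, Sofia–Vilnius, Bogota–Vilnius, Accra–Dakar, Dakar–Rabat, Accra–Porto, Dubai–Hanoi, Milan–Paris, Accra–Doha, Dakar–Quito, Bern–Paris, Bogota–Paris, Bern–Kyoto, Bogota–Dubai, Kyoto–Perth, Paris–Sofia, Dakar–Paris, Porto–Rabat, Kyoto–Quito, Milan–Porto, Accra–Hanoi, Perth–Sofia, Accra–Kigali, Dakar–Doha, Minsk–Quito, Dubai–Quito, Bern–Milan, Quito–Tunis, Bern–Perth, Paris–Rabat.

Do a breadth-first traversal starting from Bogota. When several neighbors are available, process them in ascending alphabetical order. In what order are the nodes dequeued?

Bogota, Dubai, Paris, Rabat, Vilnius, Hanoi, Kyoto, Quito, Bern, Dakar, Milan, Sofia, Kigali, Porto, Tunis, Accra, Minsk, Perth, Doha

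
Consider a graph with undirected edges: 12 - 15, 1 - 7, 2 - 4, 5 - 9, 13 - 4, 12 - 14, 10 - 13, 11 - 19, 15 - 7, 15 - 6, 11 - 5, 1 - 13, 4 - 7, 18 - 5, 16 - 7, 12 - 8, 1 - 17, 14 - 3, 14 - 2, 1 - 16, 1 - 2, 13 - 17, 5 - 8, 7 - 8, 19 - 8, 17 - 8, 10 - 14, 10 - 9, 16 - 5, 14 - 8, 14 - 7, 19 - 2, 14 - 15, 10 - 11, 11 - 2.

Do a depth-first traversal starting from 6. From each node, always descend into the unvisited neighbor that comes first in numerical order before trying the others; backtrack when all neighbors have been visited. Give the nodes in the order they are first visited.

6, 15, 7, 1, 2, 4, 13, 10, 9, 5, 8, 12, 14, 3, 17, 19, 11, 16, 18

Visit 6
6 → 15
15 → 7
7 → 1
1 → 2
2 → 4
4 → 13
13 → 10
10 → 9
9 → 5
5 → 8
8 → 12
12 → 14
14 → 3
8 → 17
8 → 19
19 → 11
5 → 16
5 → 18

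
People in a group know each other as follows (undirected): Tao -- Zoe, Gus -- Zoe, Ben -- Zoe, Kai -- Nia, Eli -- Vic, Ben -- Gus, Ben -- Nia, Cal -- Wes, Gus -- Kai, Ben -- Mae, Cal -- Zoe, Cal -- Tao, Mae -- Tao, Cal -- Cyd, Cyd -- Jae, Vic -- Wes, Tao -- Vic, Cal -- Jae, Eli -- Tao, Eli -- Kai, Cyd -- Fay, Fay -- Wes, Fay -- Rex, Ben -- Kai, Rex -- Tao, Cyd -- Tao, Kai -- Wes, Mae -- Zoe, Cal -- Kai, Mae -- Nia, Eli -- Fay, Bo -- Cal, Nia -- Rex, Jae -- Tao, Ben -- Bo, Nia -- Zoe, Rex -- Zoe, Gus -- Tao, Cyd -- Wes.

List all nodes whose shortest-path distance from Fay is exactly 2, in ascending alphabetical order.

Level 0: Fay
Level 1: Cyd, Eli, Rex, Wes
Level 2: Cal, Jae, Kai, Nia, Tao, Vic, Zoe
Level 3: Ben, Bo, Gus, Mae

Cal, Jae, Kai, Nia, Tao, Vic, Zoe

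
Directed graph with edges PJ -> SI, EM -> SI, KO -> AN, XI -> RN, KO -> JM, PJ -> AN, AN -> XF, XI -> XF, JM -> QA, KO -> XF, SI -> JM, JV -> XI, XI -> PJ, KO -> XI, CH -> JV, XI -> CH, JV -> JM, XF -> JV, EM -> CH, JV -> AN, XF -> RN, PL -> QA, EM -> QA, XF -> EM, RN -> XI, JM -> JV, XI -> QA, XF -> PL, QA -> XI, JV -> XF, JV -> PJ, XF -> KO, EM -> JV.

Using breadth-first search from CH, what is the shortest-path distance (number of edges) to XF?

2

Level 0: CH
Level 1: JV
Level 2: AN, JM, PJ, XF, XI
Level 3: EM, KO, PL, QA, RN, SI
XF first appears at level 2.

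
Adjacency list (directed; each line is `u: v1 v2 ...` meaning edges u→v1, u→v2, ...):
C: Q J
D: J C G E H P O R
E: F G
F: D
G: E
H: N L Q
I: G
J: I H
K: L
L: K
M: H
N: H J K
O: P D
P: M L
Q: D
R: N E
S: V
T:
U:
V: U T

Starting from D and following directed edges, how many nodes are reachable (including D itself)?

BFS from D visits: D, R, P, O, J, H, G, E, C, N, M, L, I, Q, F, K
Reachable nodes: 16 of 20 total.

16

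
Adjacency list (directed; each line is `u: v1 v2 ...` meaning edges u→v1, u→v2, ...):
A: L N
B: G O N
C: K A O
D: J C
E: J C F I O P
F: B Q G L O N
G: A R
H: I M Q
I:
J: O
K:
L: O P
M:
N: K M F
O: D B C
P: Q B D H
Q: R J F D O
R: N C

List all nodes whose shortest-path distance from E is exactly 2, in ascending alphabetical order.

Level 0: E
Level 1: C, F, I, J, O, P
Level 2: A, B, D, G, H, K, L, N, Q
Level 3: M, R

A, B, D, G, H, K, L, N, Q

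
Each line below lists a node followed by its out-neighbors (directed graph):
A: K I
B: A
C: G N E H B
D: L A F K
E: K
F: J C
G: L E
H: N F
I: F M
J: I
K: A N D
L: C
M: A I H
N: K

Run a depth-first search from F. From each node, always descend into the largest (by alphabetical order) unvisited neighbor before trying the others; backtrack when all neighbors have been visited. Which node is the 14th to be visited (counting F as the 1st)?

Visit F
F → J
J → I
I → M
M → H
H → N
N → K
K → D
D → L
L → C
C → G
G → E
C → B
B → A

Visit order: F, J, I, M, H, N, K, D, L, C, G, E, B, A

A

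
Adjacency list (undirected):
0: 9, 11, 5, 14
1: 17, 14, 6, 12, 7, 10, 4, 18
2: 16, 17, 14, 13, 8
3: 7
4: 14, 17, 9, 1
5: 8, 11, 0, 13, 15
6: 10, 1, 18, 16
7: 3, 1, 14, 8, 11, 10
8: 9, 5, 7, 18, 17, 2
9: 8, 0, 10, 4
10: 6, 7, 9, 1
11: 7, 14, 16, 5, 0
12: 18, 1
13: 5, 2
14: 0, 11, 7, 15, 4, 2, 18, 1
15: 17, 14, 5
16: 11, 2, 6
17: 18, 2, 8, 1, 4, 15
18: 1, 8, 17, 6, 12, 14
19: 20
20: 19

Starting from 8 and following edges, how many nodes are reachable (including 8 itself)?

BFS from 8 visits: 8, 18, 17, 9, 7, 5, 2, 14, 12, 6, 1, 15, 4, 10, 0, 11, 3, 13, 16
Reachable nodes: 19 of 21 total.

19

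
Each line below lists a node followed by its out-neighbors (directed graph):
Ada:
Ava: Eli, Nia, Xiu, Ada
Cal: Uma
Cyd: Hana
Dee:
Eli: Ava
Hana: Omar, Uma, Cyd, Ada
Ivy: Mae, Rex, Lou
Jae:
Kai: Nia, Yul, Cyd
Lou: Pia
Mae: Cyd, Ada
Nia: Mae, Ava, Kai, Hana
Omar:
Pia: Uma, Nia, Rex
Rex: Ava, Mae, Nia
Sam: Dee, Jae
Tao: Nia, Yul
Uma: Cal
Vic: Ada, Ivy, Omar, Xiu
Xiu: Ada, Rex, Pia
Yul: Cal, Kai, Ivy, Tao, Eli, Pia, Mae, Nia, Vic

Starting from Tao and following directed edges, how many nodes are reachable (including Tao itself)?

BFS from Tao visits: Tao, Nia, Yul, Mae, Ava, Kai, Hana, Cal, Ivy, Eli, Pia, Vic, Cyd, Ada, Xiu, Omar, Uma, Rex, Lou
Reachable nodes: 19 of 22 total.

19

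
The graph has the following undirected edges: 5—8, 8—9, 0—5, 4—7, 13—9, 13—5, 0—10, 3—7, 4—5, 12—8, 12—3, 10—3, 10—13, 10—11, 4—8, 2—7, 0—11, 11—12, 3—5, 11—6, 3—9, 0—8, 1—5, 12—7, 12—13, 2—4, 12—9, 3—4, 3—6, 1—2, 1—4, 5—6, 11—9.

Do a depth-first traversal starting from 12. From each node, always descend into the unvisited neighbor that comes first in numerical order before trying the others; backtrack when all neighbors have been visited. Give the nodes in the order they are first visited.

12 → 3 → 4 → 1 → 2 → 7 → 5 → 0 → 8 → 9 → 11 → 6 → 10 → 13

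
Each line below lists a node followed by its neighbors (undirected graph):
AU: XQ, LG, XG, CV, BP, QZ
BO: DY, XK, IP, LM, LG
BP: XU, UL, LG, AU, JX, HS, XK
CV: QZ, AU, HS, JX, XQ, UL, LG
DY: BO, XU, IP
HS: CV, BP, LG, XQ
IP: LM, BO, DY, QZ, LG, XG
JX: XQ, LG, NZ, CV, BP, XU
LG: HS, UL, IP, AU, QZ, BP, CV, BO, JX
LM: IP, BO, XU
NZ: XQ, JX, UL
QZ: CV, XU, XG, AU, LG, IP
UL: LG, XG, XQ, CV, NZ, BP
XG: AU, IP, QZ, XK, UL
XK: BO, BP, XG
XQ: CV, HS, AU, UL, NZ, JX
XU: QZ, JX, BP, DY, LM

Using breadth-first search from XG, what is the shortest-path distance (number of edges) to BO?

2

Level 0: XG
Level 1: AU, IP, QZ, UL, XK
Level 2: BO, BP, CV, DY, LG, LM, NZ, XQ, XU
Level 3: HS, JX
BO first appears at level 2.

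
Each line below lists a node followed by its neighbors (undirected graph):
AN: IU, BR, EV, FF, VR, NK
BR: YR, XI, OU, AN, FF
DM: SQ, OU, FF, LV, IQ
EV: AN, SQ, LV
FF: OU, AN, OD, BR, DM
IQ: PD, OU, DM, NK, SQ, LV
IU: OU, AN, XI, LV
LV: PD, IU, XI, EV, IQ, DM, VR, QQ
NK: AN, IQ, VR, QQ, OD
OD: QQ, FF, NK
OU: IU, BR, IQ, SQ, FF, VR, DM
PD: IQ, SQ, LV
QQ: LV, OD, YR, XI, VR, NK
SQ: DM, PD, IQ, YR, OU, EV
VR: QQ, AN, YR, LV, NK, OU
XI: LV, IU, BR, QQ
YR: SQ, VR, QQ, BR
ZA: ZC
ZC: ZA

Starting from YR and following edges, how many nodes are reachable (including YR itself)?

BFS from YR visits: YR, SQ, VR, QQ, BR, DM, PD, IQ, OU, EV, AN, LV, NK, OD, XI, FF, IU
Reachable nodes: 17 of 19 total.

17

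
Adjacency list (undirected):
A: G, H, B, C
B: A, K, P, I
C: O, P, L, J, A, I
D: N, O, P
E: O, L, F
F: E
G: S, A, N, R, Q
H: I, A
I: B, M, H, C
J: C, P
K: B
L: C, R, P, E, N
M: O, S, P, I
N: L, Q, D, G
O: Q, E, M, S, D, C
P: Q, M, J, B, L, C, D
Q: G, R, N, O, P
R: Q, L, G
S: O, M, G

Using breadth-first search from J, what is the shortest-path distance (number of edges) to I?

Level 0: J
Level 1: C, P
Level 2: A, B, D, I, L, M, O, Q
Level 3: E, G, H, K, N, R, S
Level 4: F
I first appears at level 2.

2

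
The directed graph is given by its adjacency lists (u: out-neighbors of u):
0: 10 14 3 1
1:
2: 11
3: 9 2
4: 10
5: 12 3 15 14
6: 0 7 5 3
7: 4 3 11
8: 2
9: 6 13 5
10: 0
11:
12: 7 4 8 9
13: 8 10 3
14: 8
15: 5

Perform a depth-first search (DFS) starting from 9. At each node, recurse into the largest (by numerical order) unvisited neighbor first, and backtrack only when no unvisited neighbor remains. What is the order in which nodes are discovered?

Visit 9
9 → 13
13 → 10
10 → 0
0 → 14
14 → 8
8 → 2
2 → 11
0 → 3
0 → 1
9 → 6
6 → 7
7 → 4
6 → 5
5 → 15
5 → 12

9, 13, 10, 0, 14, 8, 2, 11, 3, 1, 6, 7, 4, 5, 15, 12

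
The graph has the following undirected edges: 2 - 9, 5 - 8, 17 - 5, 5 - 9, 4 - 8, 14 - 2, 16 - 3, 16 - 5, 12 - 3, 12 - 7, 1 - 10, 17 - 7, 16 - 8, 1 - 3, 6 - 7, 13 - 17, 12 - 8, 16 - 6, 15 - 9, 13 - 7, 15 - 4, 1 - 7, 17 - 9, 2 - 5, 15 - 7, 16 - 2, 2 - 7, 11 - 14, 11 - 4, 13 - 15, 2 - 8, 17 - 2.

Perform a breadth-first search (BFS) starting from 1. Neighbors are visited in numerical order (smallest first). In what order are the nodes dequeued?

Visit 1; enqueue 3, 7, 10 → queue [3, 7, 10]
Visit 3; enqueue 12, 16 → queue [7, 10, 12, 16]
Visit 7; enqueue 2, 6, 13, 15, 17 → queue [10, 12, 16, 2, 6, 13, 15, 17]
Visit 10 → queue [12, 16, 2, 6, 13, 15, 17]
Visit 12; enqueue 8 → queue [16, 2, 6, 13, 15, 17, 8]
Visit 16; enqueue 5 → queue [2, 6, 13, 15, 17, 8, 5]
Visit 2; enqueue 9, 14 → queue [6, 13, 15, 17, 8, 5, 9, 14]
Visit 6 → queue [13, 15, 17, 8, 5, 9, 14]
Visit 13 → queue [15, 17, 8, 5, 9, 14]
Visit 15; enqueue 4 → queue [17, 8, 5, 9, 14, 4]
Visit 17 → queue [8, 5, 9, 14, 4]
Visit 8 → queue [5, 9, 14, 4]
Visit 5 → queue [9, 14, 4]
Visit 9 → queue [14, 4]
Visit 14; enqueue 11 → queue [4, 11]
Visit 4 → queue [11]
Visit 11 → queue []

1 -> 3 -> 7 -> 10 -> 12 -> 16 -> 2 -> 6 -> 13 -> 15 -> 17 -> 8 -> 5 -> 9 -> 14 -> 4 -> 11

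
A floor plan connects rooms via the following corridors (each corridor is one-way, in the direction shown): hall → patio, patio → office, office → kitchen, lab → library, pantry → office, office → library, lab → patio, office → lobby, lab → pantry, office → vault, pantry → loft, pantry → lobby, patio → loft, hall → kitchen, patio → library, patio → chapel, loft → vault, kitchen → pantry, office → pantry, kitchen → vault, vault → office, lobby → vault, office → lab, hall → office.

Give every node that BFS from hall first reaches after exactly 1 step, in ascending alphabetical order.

Level 0: hall
Level 1: kitchen, office, patio
Level 2: chapel, lab, library, lobby, loft, pantry, vault

kitchen, office, patio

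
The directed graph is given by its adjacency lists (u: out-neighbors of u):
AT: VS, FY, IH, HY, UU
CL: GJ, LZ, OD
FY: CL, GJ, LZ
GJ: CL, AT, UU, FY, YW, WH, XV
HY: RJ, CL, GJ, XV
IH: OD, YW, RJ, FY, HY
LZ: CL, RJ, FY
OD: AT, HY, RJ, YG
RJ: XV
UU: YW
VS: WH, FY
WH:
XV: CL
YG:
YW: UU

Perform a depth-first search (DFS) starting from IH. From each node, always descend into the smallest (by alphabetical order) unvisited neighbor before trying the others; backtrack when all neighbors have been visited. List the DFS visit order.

Visit IH
IH → FY
FY → CL
CL → GJ
GJ → AT
AT → HY
HY → RJ
RJ → XV
AT → UU
UU → YW
AT → VS
VS → WH
CL → LZ
CL → OD
OD → YG

IH → FY → CL → GJ → AT → HY → RJ → XV → UU → YW → VS → WH → LZ → OD → YG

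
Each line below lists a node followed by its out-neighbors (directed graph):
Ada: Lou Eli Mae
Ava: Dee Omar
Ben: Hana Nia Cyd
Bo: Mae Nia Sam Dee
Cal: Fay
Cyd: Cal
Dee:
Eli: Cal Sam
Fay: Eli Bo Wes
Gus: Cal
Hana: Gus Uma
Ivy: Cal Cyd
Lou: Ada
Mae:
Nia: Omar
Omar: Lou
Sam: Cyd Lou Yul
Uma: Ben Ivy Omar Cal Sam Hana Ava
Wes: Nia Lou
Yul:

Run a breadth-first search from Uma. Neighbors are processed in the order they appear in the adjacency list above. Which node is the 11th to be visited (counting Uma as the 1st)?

Lou

Visit Uma; enqueue Ben, Ivy, Omar, Cal, Sam, Hana, Ava → queue [Ben, Ivy, Omar, Cal, Sam, Hana, Ava]
Visit Ben; enqueue Nia, Cyd → queue [Ivy, Omar, Cal, Sam, Hana, Ava, Nia, Cyd]
Visit Ivy → queue [Omar, Cal, Sam, Hana, Ava, Nia, Cyd]
Visit Omar; enqueue Lou → queue [Cal, Sam, Hana, Ava, Nia, Cyd, Lou]
Visit Cal; enqueue Fay → queue [Sam, Hana, Ava, Nia, Cyd, Lou, Fay]
Visit Sam; enqueue Yul → queue [Hana, Ava, Nia, Cyd, Lou, Fay, Yul]
Visit Hana; enqueue Gus → queue [Ava, Nia, Cyd, Lou, Fay, Yul, Gus]
Visit Ava; enqueue Dee → queue [Nia, Cyd, Lou, Fay, Yul, Gus, Dee]
Visit Nia → queue [Cyd, Lou, Fay, Yul, Gus, Dee]
Visit Cyd → queue [Lou, Fay, Yul, Gus, Dee]
Visit Lou; enqueue Ada → queue [Fay, Yul, Gus, Dee, Ada]
Visit Fay; enqueue Eli, Bo, Wes → queue [Yul, Gus, Dee, Ada, Eli, Bo, Wes]
Visit Yul → queue [Gus, Dee, Ada, Eli, Bo, Wes]
Visit Gus → queue [Dee, Ada, Eli, Bo, Wes]
Visit Dee → queue [Ada, Eli, Bo, Wes]
Visit Ada; enqueue Mae → queue [Eli, Bo, Wes, Mae]
Visit Eli → queue [Bo, Wes, Mae]
Visit Bo → queue [Wes, Mae]
Visit Wes → queue [Mae]
Visit Mae → queue []

Visit order: Uma, Ben, Ivy, Omar, Cal, Sam, Hana, Ava, Nia, Cyd, Lou, Fay, Yul, Gus, Dee, Ada, Eli, Bo, Wes, Mae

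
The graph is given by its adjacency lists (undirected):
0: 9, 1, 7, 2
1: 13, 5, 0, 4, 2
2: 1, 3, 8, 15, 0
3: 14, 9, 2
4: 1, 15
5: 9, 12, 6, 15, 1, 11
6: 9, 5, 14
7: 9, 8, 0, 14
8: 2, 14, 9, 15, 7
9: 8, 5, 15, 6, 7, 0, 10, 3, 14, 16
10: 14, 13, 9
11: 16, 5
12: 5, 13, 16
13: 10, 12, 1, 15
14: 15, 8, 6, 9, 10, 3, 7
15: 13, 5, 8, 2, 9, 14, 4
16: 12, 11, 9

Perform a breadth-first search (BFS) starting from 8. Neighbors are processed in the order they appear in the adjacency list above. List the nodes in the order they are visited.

8 -> 2 -> 14 -> 9 -> 15 -> 7 -> 1 -> 3 -> 0 -> 6 -> 10 -> 5 -> 16 -> 13 -> 4 -> 12 -> 11

Visit 8; enqueue 2, 14, 9, 15, 7 → queue [2, 14, 9, 15, 7]
Visit 2; enqueue 1, 3, 0 → queue [14, 9, 15, 7, 1, 3, 0]
Visit 14; enqueue 6, 10 → queue [9, 15, 7, 1, 3, 0, 6, 10]
Visit 9; enqueue 5, 16 → queue [15, 7, 1, 3, 0, 6, 10, 5, 16]
Visit 15; enqueue 13, 4 → queue [7, 1, 3, 0, 6, 10, 5, 16, 13, 4]
Visit 7 → queue [1, 3, 0, 6, 10, 5, 16, 13, 4]
Visit 1 → queue [3, 0, 6, 10, 5, 16, 13, 4]
Visit 3 → queue [0, 6, 10, 5, 16, 13, 4]
Visit 0 → queue [6, 10, 5, 16, 13, 4]
Visit 6 → queue [10, 5, 16, 13, 4]
Visit 10 → queue [5, 16, 13, 4]
Visit 5; enqueue 12, 11 → queue [16, 13, 4, 12, 11]
Visit 16 → queue [13, 4, 12, 11]
Visit 13 → queue [4, 12, 11]
Visit 4 → queue [12, 11]
Visit 12 → queue [11]
Visit 11 → queue []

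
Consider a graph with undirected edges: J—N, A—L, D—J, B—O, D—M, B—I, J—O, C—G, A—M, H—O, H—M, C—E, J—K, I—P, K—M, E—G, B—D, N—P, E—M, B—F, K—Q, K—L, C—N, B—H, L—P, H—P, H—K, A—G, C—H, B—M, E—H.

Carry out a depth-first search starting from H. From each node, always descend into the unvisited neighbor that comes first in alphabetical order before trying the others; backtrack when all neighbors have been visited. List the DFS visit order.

Visit H
H → B
B → D
D → J
J → K
K → L
L → A
A → G
G → C
C → E
E → M
C → N
N → P
P → I
K → Q
J → O
B → F

H B D J K L A G C E M N P I Q O F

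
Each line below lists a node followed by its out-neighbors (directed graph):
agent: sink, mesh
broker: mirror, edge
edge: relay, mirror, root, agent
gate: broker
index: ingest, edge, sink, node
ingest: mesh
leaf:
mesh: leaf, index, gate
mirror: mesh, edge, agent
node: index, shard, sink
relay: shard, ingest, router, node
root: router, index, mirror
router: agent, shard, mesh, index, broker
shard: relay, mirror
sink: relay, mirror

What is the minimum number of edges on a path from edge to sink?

Level 0: edge
Level 1: agent, mirror, relay, root
Level 2: index, ingest, mesh, node, router, shard, sink
Level 3: broker, gate, leaf
sink first appears at level 2.

2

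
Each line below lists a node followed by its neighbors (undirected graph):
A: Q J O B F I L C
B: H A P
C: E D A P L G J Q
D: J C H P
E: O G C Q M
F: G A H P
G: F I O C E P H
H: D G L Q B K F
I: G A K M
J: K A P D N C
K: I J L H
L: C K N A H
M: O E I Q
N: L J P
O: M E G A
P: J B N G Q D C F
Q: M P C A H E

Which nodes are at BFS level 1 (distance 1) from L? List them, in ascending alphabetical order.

Level 0: L
Level 1: A, C, H, K, N
Level 2: B, D, E, F, G, I, J, O, P, Q
Level 3: M

A, C, H, K, N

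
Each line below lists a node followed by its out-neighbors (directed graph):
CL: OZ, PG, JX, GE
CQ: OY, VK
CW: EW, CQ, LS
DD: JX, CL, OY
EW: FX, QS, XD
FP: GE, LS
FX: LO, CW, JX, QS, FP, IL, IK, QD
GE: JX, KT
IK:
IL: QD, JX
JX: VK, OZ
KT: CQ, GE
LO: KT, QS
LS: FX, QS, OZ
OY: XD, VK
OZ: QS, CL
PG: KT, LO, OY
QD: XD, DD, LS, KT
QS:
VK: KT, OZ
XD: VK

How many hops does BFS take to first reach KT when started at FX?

Level 0: FX
Level 1: CW, FP, IK, IL, JX, LO, QD, QS
Level 2: CQ, DD, EW, GE, KT, LS, OZ, VK, XD
Level 3: CL, OY
Level 4: PG
KT first appears at level 2.

2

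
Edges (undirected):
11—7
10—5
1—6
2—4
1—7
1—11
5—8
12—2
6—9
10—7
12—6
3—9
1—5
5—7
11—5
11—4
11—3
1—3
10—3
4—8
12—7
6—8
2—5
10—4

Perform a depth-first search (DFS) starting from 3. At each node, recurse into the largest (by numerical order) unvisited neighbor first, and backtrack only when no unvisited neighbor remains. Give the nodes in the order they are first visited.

3, 11, 7, 12, 6, 9, 8, 5, 10, 4, 2, 1

Visit 3
3 → 11
11 → 7
7 → 12
12 → 6
6 → 9
6 → 8
8 → 5
5 → 10
10 → 4
4 → 2
5 → 1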